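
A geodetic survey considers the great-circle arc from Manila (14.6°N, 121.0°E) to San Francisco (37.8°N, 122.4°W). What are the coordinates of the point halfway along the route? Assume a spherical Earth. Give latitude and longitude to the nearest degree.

From cos δ = sin φ₁ sin φ₂ + cos φ₁ cos φ₂ cos Δλ, the central angle is δ ≈ 1.760 rad (100.8°).
Interpolate at f = 1/2 with slerp weights a = sin((1−f)δ)/sin δ ≈ 0.785, b = sin(fδ)/sin δ ≈ 0.785.
p = a·p₁ + b·p₂ ≈ (-0.723, 0.127, 0.679); φ = arcsin(p_z) ≈ 42.74°, λ = atan2(p_y, p_x) ≈ 170.01°.

≈ 43°N, 170°E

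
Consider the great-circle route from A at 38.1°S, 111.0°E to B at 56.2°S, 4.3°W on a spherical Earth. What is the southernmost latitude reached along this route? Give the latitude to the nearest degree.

The great circle lies in the plane with unit normal n̂ = (p₁ × p₂)/|p₁ × p₂|.
Here n̂_z ≈ -0.419; the vertex latitude is φ_max = arccos|n̂_z| ≈ 65.3°.
Check via Clairaut: cos φ_max = |cos φ₁| · sin C = cos(38.1°)·sin(147.9°) ≈ 0.419, again giving ≈ 65.3°.

≈ 65°S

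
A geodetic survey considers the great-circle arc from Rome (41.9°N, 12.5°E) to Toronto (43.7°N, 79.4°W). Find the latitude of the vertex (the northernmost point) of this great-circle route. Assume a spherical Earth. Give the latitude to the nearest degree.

The great circle lies in the plane with unit normal n̂ = (p₁ × p₂)/|p₁ × p₂|.
Here n̂_z ≈ -0.600; the vertex latitude is φ_max = arccos|n̂_z| ≈ 53.1°.
Check via Clairaut: cos φ_max = |cos φ₁| · sin C = cos(41.9°)·sin(53.7°) ≈ 0.600, again giving ≈ 53.1°.

≈ 53°N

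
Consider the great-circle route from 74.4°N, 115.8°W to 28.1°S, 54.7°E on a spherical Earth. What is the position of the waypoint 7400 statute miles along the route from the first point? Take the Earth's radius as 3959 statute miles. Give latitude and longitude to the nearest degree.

Convert each endpoint to a unit vector on the sphere (x = cos φ cos λ, y = cos φ sin λ, z = sin φ).
The central angle between the endpoints is δ = arccos(p₁·p₂) ≈ 2.329 rad (133.4°). The total great-circle distance is δ·R ≈ 2.329 × 3959 ≈ 9221 mi, so the target fraction is f = 7400/9221 ≈ 0.803.
Interpolate at f ≈ 0.803 with slerp weights a = sin((1−f)δ)/sin δ ≈ 0.611, b = sin(fδ)/sin δ ≈ 1.316.
p = a·p₁ + b·p₂ ≈ (0.600, 0.800, -0.031); φ = arcsin(p_z) ≈ -1.79°, λ = atan2(p_y, p_x) ≈ 53.14°.

≈ 2°S, 53°E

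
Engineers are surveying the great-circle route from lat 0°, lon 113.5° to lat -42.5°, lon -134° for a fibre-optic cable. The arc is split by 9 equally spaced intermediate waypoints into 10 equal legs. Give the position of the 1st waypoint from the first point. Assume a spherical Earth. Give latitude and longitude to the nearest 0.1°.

Write both endpoints as unit vectors p₁, p₂ with components (cos φ cos λ, cos φ sin λ, sin φ).
The central angle between the endpoints is δ = arccos(p₁·p₂) ≈ 1.857 rad (106.4°).
Interpolate at f = 1/10 with slerp weights a = sin((1−f)δ)/sin δ ≈ 1.037, b = sin(fδ)/sin δ ≈ 0.192.
p = a·p₁ + b·p₂ ≈ (-0.512, 0.849, -0.130); φ = arcsin(p_z) ≈ -7.47°, λ = atan2(p_y, p_x) ≈ 121.10°.

≈ lat -7.5°, lon 121.1°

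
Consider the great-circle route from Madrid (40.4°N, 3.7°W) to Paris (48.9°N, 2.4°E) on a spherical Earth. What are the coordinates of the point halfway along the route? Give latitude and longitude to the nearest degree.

≈ (45°N, 1°W)

Convert each endpoint to a unit vector on the sphere (x = cos φ cos λ, y = cos φ sin λ, z = sin φ).
The central angle between the endpoints is δ = arccos(p₁·p₂) ≈ 0.166 rad (9.5°).
Interpolate at f = 1/2 with slerp weights a = sin((1−f)δ)/sin δ ≈ 0.502, b = sin(fδ)/sin δ ≈ 0.502.
p = a·p₁ + b·p₂ ≈ (0.711, -0.011, 0.703); φ = arcsin(p_z) ≈ 44.69°, λ = atan2(p_y, p_x) ≈ -0.87°.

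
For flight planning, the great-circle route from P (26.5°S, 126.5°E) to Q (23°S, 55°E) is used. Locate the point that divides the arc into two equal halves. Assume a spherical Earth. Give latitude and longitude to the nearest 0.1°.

≈ (29.6°S, 90.2°E)

From cos δ = sin φ₁ sin φ₂ + cos φ₁ cos φ₂ cos Δλ, the central angle is δ ≈ 1.120 rad (64.2°).
Interpolate at f = 1/2 with slerp weights a = sin((1−f)δ)/sin δ ≈ 0.590, b = sin(fδ)/sin δ ≈ 0.590.
p = a·p₁ + b·p₂ ≈ (-0.003, 0.870, -0.494); φ = arcsin(p_z) ≈ -29.60°, λ = atan2(p_y, p_x) ≈ 90.17°.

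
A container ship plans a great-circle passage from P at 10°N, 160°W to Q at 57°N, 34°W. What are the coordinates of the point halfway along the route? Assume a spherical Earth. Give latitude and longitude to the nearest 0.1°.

The haversine formula gives a central angle δ ≈ 1.741 rad (99.8°) between the endpoints.
Interpolate at f = 1/2 with slerp weights a = sin((1−f)δ)/sin δ ≈ 0.776, b = sin(fδ)/sin δ ≈ 0.776.
p = a·p₁ + b·p₂ ≈ (-0.368, -0.498, 0.786); φ = arcsin(p_z) ≈ 51.77°, λ = atan2(p_y, p_x) ≈ -126.46°.

≈ 51.8°N, 126.5°W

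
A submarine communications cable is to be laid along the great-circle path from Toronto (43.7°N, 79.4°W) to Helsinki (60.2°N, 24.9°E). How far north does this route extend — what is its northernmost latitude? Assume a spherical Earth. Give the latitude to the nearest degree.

The great circle lies in the plane with unit normal n̂ = (p₁ × p₂)/|p₁ × p₂|.
Here n̂_z ≈ +0.405; the vertex latitude is φ_max = arccos|n̂_z| ≈ 66.1°.

≈ 66°N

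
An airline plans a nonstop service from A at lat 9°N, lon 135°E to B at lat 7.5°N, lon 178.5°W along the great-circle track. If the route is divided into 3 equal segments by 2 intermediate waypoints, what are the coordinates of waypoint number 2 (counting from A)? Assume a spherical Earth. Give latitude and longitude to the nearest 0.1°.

≈ lat 8.6°N, lon 166.0°E

Write both endpoints as unit vectors p₁, p₂ with components (cos φ cos λ, cos φ sin λ, sin φ).
The central angle between the endpoints is δ = arccos(p₁·p₂) ≈ 0.803 rad (46.0°).
Interpolate at f = 2/3 with slerp weights a = sin((1−f)δ)/sin δ ≈ 0.368, b = sin(fδ)/sin δ ≈ 0.709.
p = a·p₁ + b·p₂ ≈ (-0.960, 0.238, 0.150); φ = arcsin(p_z) ≈ 8.63°, λ = atan2(p_y, p_x) ≈ 166.05°.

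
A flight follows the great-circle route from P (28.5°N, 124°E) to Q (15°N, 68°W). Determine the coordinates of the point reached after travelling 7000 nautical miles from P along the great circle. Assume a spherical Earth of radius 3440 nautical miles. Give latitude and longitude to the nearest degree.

From cos δ = sin φ₁ sin φ₂ + cos φ₁ cos φ₂ cos Δλ, the central angle is δ ≈ 2.356 rad (135.0°). The total great-circle distance is δ·R ≈ 2.356 × 3440 ≈ 8104 nmi, so the target fraction is f = 7000/8104 ≈ 0.864.
Interpolate at f ≈ 0.864 with slerp weights a = sin((1−f)δ)/sin δ ≈ 0.446, b = sin(fδ)/sin δ ≈ 1.264.
p = a·p₁ + b·p₂ ≈ (0.238, -0.807, 0.540); φ = arcsin(p_z) ≈ 32.68°, λ = atan2(p_y, p_x) ≈ -73.55°.

≈ (33°N, 74°W)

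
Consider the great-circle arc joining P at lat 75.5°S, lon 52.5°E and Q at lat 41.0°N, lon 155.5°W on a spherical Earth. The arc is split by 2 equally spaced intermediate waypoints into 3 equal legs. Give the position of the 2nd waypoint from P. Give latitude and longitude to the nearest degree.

≈ lat 6°S, lon 164°W

Write both endpoints as unit vectors p₁, p₂ with components (cos φ cos λ, cos φ sin λ, sin φ).
The central angle between the endpoints is δ = arccos(p₁·p₂) ≈ 2.501 rad (143.3°).
Interpolate at f = 2/3 with slerp weights a = sin((1−f)δ)/sin δ ≈ 1.240, b = sin(fδ)/sin δ ≈ 1.666.
p = a·p₁ + b·p₂ ≈ (-0.955, -0.275, -0.107); φ = arcsin(p_z) ≈ -6.14°, λ = atan2(p_y, p_x) ≈ -163.93°.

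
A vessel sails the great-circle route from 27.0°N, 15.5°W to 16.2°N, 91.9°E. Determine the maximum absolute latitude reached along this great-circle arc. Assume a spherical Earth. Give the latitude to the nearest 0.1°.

The great circle lies in the plane with unit normal n̂ = (p₁ × p₂)/|p₁ × p₂|.
Here n̂_z ≈ +0.823; the vertex latitude is φ_max = arccos|n̂_z| ≈ 34.6°.
Check via Clairaut: cos φ_max = |cos φ₁| · sin C = cos(27.0°)·sin(67.5°) ≈ 0.823, again giving ≈ 34.6°.

≈ 34.6°N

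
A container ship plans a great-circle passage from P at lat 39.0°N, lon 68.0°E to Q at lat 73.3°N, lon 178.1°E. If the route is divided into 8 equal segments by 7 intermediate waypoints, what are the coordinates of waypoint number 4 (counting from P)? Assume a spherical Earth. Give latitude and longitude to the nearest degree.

≈ lat 65°N, lon 90°E

Convert each endpoint to a unit vector on the sphere (x = cos φ cos λ, y = cos φ sin λ, z = sin φ).
The central angle between the endpoints is δ = arccos(p₁·p₂) ≈ 1.017 rad (58.3°).
Interpolate at f = 4/8 with slerp weights a = sin((1−f)δ)/sin δ ≈ 0.572, b = sin(fδ)/sin δ ≈ 0.572.
p = a·p₁ + b·p₂ ≈ (0.002, 0.418, 0.908); φ = arcsin(p_z) ≈ 65.30°, λ = atan2(p_y, p_x) ≈ 89.69°.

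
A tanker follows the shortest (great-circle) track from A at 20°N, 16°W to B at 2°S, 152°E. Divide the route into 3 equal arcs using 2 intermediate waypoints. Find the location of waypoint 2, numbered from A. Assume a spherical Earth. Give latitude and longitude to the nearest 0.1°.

≈ 40.7°N, 117.9°E

From cos δ = sin φ₁ sin φ₂ + cos φ₁ cos φ₂ cos Δλ, the central angle is δ ≈ 2.767 rad (158.5°).
Interpolate at f = 2/3 with slerp weights a = sin((1−f)δ)/sin δ ≈ 2.176, b = sin(fδ)/sin δ ≈ 2.629.
p = a·p₁ + b·p₂ ≈ (-0.354, 0.670, 0.653); φ = arcsin(p_z) ≈ 40.73°, λ = atan2(p_y, p_x) ≈ 117.87°.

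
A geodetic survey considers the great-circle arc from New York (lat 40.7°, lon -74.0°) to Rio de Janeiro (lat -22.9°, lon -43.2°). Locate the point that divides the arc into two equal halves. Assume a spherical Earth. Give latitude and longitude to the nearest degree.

Write both endpoints as unit vectors p₁, p₂ with components (cos φ cos λ, cos φ sin λ, sin φ).
The central angle between the endpoints is δ = arccos(p₁·p₂) ≈ 1.217 rad (69.7°).
Interpolate at f = 1/2 with slerp weights a = sin((1−f)δ)/sin δ ≈ 0.609, b = sin(fδ)/sin δ ≈ 0.609.
p = a·p₁ + b·p₂ ≈ (0.537, -0.828, 0.160); φ = arcsin(p_z) ≈ 9.22°, λ = atan2(p_y, p_x) ≈ -57.07°.

≈ lat 9°, lon -57°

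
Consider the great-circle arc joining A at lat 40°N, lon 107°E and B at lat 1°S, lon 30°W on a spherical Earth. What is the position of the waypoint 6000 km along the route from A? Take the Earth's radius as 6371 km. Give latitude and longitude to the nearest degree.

From cos δ = sin φ₁ sin φ₂ + cos φ₁ cos φ₂ cos Δλ, the central angle is δ ≈ 2.179 rad (124.8°). The total great-circle distance is δ·R ≈ 2.179 × 6371 ≈ 13882 km, so the target fraction is f = 6000/13882 ≈ 0.432.
Interpolate at f ≈ 0.432 with slerp weights a = sin((1−f)δ)/sin δ ≈ 1.151, b = sin(fδ)/sin δ ≈ 0.985.
p = a·p₁ + b·p₂ ≈ (0.595, 0.351, 0.723); φ = arcsin(p_z) ≈ 46.29°, λ = atan2(p_y, p_x) ≈ 30.52°.

≈ lat 46°N, lon 31°E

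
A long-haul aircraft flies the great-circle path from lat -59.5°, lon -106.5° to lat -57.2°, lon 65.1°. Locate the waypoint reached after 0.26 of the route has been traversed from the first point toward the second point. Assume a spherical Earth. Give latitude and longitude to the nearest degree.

Write both endpoints as unit vectors p₁, p₂ with components (cos φ cos λ, cos φ sin λ, sin φ).
The central angle between the endpoints is δ = arccos(p₁·p₂) ≈ 1.101 rad (63.1°).
Interpolate at f = 0.26 with slerp weights a = sin((1−f)δ)/sin δ ≈ 0.816, b = sin(fδ)/sin δ ≈ 0.317.
p = a·p₁ + b·p₂ ≈ (-0.045, -0.241, -0.969); φ = arcsin(p_z) ≈ -75.78°, λ = atan2(p_y, p_x) ≈ -100.65°.

≈ lat -76°, lon -101°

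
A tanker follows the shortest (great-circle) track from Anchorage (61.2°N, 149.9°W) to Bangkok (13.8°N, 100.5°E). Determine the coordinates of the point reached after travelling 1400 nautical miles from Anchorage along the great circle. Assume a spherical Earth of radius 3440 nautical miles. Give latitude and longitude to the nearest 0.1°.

≈ 61.8°N, 160.0°E

Convert each endpoint to a unit vector on the sphere (x = cos φ cos λ, y = cos φ sin λ, z = sin φ).
The central angle between the endpoints is δ = arccos(p₁·p₂) ≈ 1.519 rad (87.0°). The total great-circle distance is δ·R ≈ 1.519 × 3440 ≈ 5224 nmi, so the target fraction is f = 1400/5224 ≈ 0.268.
Interpolate at f ≈ 0.268 with slerp weights a = sin((1−f)δ)/sin δ ≈ 0.898, b = sin(fδ)/sin δ ≈ 0.396.
p = a·p₁ + b·p₂ ≈ (-0.444, 0.162, 0.881); φ = arcsin(p_z) ≈ 61.79°, λ = atan2(p_y, p_x) ≈ 160.01°.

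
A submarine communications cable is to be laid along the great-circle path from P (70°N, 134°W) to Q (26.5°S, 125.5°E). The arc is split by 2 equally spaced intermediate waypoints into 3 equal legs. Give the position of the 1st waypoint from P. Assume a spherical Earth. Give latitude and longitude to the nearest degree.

From cos δ = sin φ₁ sin φ₂ + cos φ₁ cos φ₂ cos Δλ, the central angle is δ ≈ 2.066 rad (118.4°).
Interpolate at f = 1/3 with slerp weights a = sin((1−f)δ)/sin δ ≈ 1.115, b = sin(fδ)/sin δ ≈ 0.722.
p = a·p₁ + b·p₂ ≈ (-0.640, 0.252, 0.726); φ = arcsin(p_z) ≈ 46.53°, λ = atan2(p_y, p_x) ≈ 158.53°.

≈ (47°N, 159°E)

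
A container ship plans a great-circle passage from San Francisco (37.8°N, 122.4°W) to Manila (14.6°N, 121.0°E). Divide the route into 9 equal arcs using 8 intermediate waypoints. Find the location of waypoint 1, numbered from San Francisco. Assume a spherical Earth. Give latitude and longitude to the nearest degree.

≈ (42°N, 136°W)

Write both endpoints as unit vectors p₁, p₂ with components (cos φ cos λ, cos φ sin λ, sin φ).
The central angle between the endpoints is δ = arccos(p₁·p₂) ≈ 1.760 rad (100.8°).
Interpolate at f = 1/9 with slerp weights a = sin((1−f)δ)/sin δ ≈ 1.018, b = sin(fδ)/sin δ ≈ 0.198.
p = a·p₁ + b·p₂ ≈ (-0.530, -0.515, 0.674); φ = arcsin(p_z) ≈ 42.37°, λ = atan2(p_y, p_x) ≈ -135.79°.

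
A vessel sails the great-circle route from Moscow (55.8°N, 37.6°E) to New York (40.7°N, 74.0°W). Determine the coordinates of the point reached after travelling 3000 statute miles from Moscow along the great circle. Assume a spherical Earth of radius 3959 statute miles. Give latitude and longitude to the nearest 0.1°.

Write both endpoints as unit vectors p₁, p₂ with components (cos φ cos λ, cos φ sin λ, sin φ).
The central angle between the endpoints is δ = arccos(p₁·p₂) ≈ 1.178 rad (67.5°). The total great-circle distance is δ·R ≈ 1.178 × 3959 ≈ 4665 mi, so the target fraction is f = 3000/4665 ≈ 0.643.
Interpolate at f ≈ 0.643 with slerp weights a = sin((1−f)δ)/sin δ ≈ 0.442, b = sin(fδ)/sin δ ≈ 0.744.
p = a·p₁ + b·p₂ ≈ (0.352, -0.391, 0.851); φ = arcsin(p_z) ≈ 58.27°, λ = atan2(p_y, p_x) ≈ -47.95°.

≈ 58.3°N, 48.0°W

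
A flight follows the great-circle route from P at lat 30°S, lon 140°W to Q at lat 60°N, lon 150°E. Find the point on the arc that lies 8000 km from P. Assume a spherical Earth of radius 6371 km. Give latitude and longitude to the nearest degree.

From cos δ = sin φ₁ sin φ₂ + cos φ₁ cos φ₂ cos Δλ, the central angle is δ ≈ 1.860 rad (106.6°). The total great-circle distance is δ·R ≈ 1.860 × 6371 ≈ 11848 km, so the target fraction is f = 8000/11848 ≈ 0.675.
Interpolate at f ≈ 0.675 with slerp weights a = sin((1−f)δ)/sin δ ≈ 0.593, b = sin(fδ)/sin δ ≈ 0.992.
p = a·p₁ + b·p₂ ≈ (-0.823, -0.082, 0.563); φ = arcsin(p_z) ≈ 34.24°, λ = atan2(p_y, p_x) ≈ -174.32°.

≈ lat 34°N, lon 174°W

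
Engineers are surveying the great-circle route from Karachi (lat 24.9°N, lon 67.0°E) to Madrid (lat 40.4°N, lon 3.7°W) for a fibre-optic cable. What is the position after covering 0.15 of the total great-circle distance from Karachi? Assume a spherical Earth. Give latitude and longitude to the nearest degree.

Convert each endpoint to a unit vector on the sphere (x = cos φ cos λ, y = cos φ sin λ, z = sin φ).
The central angle between the endpoints is δ = arccos(p₁·p₂) ≈ 1.046 rad (59.9°).
Interpolate at f = 0.15 with slerp weights a = sin((1−f)δ)/sin δ ≈ 0.897, b = sin(fδ)/sin δ ≈ 0.181.
p = a·p₁ + b·p₂ ≈ (0.455, 0.740, 0.495); φ = arcsin(p_z) ≈ 29.66°, λ = atan2(p_y, p_x) ≈ 58.41°.

≈ lat 30°N, lon 58°E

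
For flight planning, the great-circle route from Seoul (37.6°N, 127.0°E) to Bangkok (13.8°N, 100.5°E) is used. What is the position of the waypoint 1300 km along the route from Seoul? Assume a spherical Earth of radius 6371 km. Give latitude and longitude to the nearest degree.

The haversine formula gives a central angle δ ≈ 0.584 rad (33.5°) between the endpoints. The total great-circle distance is δ·R ≈ 0.584 × 6371 ≈ 3722 km, so the target fraction is f = 1300/3722 ≈ 0.349.
Interpolate at f ≈ 0.349 with slerp weights a = sin((1−f)δ)/sin δ ≈ 0.673, b = sin(fδ)/sin δ ≈ 0.367.
p = a·p₁ + b·p₂ ≈ (-0.386, 0.777, 0.498); φ = arcsin(p_z) ≈ 29.88°, λ = atan2(p_y, p_x) ≈ 116.42°.

≈ 30°N, 116°E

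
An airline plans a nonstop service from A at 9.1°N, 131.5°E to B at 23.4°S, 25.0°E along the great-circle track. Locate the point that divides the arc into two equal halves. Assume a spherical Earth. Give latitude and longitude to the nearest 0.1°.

From cos δ = sin φ₁ sin φ₂ + cos φ₁ cos φ₂ cos Δλ, the central angle is δ ≈ 1.897 rad (108.7°).
Interpolate at f = 1/2 with slerp weights a = sin((1−f)δ)/sin δ ≈ 0.858, b = sin(fδ)/sin δ ≈ 0.858.
p = a·p₁ + b·p₂ ≈ (0.152, 0.967, -0.205); φ = arcsin(p_z) ≈ -11.83°, λ = atan2(p_y, p_x) ≈ 81.05°.

≈ 11.8°S, 81.1°E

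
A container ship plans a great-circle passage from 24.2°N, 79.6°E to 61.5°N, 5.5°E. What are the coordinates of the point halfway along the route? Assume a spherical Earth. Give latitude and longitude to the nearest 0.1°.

From cos δ = sin φ₁ sin φ₂ + cos φ₁ cos φ₂ cos Δλ, the central angle is δ ≈ 1.071 rad (61.3°).
Interpolate at f = 1/2 with slerp weights a = sin((1−f)δ)/sin δ ≈ 0.581, b = sin(fδ)/sin δ ≈ 0.581.
p = a·p₁ + b·p₂ ≈ (0.372, 0.548, 0.749); φ = arcsin(p_z) ≈ 48.52°, λ = atan2(p_y, p_x) ≈ 55.85°.

≈ 48.5°N, 55.8°E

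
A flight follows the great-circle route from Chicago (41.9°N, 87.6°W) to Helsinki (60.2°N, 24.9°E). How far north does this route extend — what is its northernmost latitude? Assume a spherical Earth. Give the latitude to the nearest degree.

The great circle lies in the plane with unit normal n̂ = (p₁ × p₂)/|p₁ × p₂|.
Here n̂_z ≈ +0.380; the vertex latitude is φ_max = arccos|n̂_z| ≈ 67.7°.

≈ 68°N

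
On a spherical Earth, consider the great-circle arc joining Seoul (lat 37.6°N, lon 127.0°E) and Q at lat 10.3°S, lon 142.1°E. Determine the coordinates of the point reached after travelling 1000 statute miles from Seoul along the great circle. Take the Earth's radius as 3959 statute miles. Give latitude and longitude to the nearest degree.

≈ lat 24°N, lon 132°E

The haversine formula gives a central angle δ ≈ 0.872 rad (49.9°) between the endpoints. The total great-circle distance is δ·R ≈ 0.872 × 3959 ≈ 3451 mi, so the target fraction is f = 1000/3451 ≈ 0.290.
Interpolate at f ≈ 0.290 with slerp weights a = sin((1−f)δ)/sin δ ≈ 0.758, b = sin(fδ)/sin δ ≈ 0.326.
p = a·p₁ + b·p₂ ≈ (-0.615, 0.677, 0.404); φ = arcsin(p_z) ≈ 23.84°, λ = atan2(p_y, p_x) ≈ 132.25°.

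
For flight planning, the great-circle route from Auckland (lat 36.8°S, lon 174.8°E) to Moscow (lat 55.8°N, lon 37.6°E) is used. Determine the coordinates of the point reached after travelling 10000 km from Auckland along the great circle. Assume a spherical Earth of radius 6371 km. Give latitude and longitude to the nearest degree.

≈ lat 36°N, lon 118°E

Convert each endpoint to a unit vector on the sphere (x = cos φ cos λ, y = cos φ sin λ, z = sin φ).
The central angle between the endpoints is δ = arccos(p₁·p₂) ≈ 2.542 rad (145.7°). The total great-circle distance is δ·R ≈ 2.542 × 6371 ≈ 16196 km, so the target fraction is f = 10000/16196 ≈ 0.617.
Interpolate at f ≈ 0.617 with slerp weights a = sin((1−f)δ)/sin δ ≈ 1.465, b = sin(fδ)/sin δ ≈ 1.773.
p = a·p₁ + b·p₂ ≈ (-0.379, 0.714, 0.589); φ = arcsin(p_z) ≈ 36.06°, λ = atan2(p_y, p_x) ≈ 117.93°.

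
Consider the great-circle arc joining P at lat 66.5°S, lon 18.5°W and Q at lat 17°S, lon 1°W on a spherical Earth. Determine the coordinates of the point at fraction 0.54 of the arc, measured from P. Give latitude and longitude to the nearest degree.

The haversine formula gives a central angle δ ≈ 0.887 rad (50.8°) between the endpoints.
Interpolate at f = 0.54 with slerp weights a = sin((1−f)δ)/sin δ ≈ 0.512, b = sin(fδ)/sin δ ≈ 0.595.
p = a·p₁ + b·p₂ ≈ (0.762, -0.075, -0.643); φ = arcsin(p_z) ≈ -40.03°, λ = atan2(p_y, p_x) ≈ -5.60°.

≈ lat 40°S, lon 6°W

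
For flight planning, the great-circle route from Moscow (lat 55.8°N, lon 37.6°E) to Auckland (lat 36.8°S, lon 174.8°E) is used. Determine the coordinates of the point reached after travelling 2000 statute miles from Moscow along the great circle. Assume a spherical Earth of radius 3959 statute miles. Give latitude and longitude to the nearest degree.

≈ lat 53°N, lon 88°E

From cos δ = sin φ₁ sin φ₂ + cos φ₁ cos φ₂ cos Δλ, the central angle is δ ≈ 2.542 rad (145.7°). The total great-circle distance is δ·R ≈ 2.542 × 3959 ≈ 10065 mi, so the target fraction is f = 2000/10065 ≈ 0.199.
Interpolate at f ≈ 0.199 with slerp weights a = sin((1−f)δ)/sin δ ≈ 1.583, b = sin(fδ)/sin δ ≈ 0.858.
p = a·p₁ + b·p₂ ≈ (0.021, 0.605, 0.796); φ = arcsin(p_z) ≈ 52.72°, λ = atan2(p_y, p_x) ≈ 88.01°.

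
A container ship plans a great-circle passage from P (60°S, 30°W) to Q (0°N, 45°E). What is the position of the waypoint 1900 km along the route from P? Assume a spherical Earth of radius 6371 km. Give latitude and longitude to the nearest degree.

Convert each endpoint to a unit vector on the sphere (x = cos φ cos λ, y = cos φ sin λ, z = sin φ).
The central angle between the endpoints is δ = arccos(p₁·p₂) ≈ 1.441 rad (82.6°). The total great-circle distance is δ·R ≈ 1.441 × 6371 ≈ 9181 km, so the target fraction is f = 1900/9181 ≈ 0.207.
Interpolate at f ≈ 0.207 with slerp weights a = sin((1−f)δ)/sin δ ≈ 0.918, b = sin(fδ)/sin δ ≈ 0.296.
p = a·p₁ + b·p₂ ≈ (0.607, -0.020, -0.795); φ = arcsin(p_z) ≈ -52.62°, λ = atan2(p_y, p_x) ≈ -1.87°.

≈ (53°S, 2°W)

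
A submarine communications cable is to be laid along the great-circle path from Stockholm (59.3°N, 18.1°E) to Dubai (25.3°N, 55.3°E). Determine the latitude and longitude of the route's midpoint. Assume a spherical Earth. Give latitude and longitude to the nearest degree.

≈ 44°N, 42°E

Convert each endpoint to a unit vector on the sphere (x = cos φ cos λ, y = cos φ sin λ, z = sin φ).
The central angle between the endpoints is δ = arccos(p₁·p₂) ≈ 0.745 rad (42.7°).
Interpolate at f = 1/2 with slerp weights a = sin((1−f)δ)/sin δ ≈ 0.537, b = sin(fδ)/sin δ ≈ 0.537.
p = a·p₁ + b·p₂ ≈ (0.537, 0.484, 0.691); φ = arcsin(p_z) ≈ 43.71°, λ = atan2(p_y, p_x) ≈ 42.05°.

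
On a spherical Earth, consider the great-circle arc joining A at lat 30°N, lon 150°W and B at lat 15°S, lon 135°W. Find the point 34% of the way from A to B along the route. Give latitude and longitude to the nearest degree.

Write both endpoints as unit vectors p₁, p₂ with components (cos φ cos λ, cos φ sin λ, sin φ).
The central angle between the endpoints is δ = arccos(p₁·p₂) ≈ 0.825 rad (47.3°).
Interpolate at f = 0.34 with slerp weights a = sin((1−f)δ)/sin δ ≈ 0.705, b = sin(fδ)/sin δ ≈ 0.377.
p = a·p₁ + b·p₂ ≈ (-0.786, -0.563, 0.255); φ = arcsin(p_z) ≈ 14.78°, λ = atan2(p_y, p_x) ≈ -144.41°.

≈ lat 15°N, lon 144°W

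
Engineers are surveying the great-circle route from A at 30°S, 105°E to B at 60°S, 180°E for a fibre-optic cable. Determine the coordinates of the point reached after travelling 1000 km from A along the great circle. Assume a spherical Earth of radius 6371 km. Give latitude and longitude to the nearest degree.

≈ 37°S, 111°E

Write both endpoints as unit vectors p₁, p₂ with components (cos φ cos λ, cos φ sin λ, sin φ).
The central angle between the endpoints is δ = arccos(p₁·p₂) ≈ 0.994 rad (57.0°). The total great-circle distance is δ·R ≈ 0.994 × 6371 ≈ 6335 km, so the target fraction is f = 1000/6335 ≈ 0.158.
Interpolate at f ≈ 0.158 with slerp weights a = sin((1−f)δ)/sin δ ≈ 0.886, b = sin(fδ)/sin δ ≈ 0.186.
p = a·p₁ + b·p₂ ≈ (-0.292, 0.741, -0.605); φ = arcsin(p_z) ≈ -37.19°, λ = atan2(p_y, p_x) ≈ 111.49°.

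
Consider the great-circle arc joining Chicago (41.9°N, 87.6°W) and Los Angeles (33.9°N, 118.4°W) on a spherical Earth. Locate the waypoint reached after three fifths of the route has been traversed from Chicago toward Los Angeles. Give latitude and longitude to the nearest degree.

≈ 38°N, 107°W

From cos δ = sin φ₁ sin φ₂ + cos φ₁ cos φ₂ cos Δλ, the central angle is δ ≈ 0.444 rad (25.4°).
Interpolate at f = 3/5 with slerp weights a = sin((1−f)δ)/sin δ ≈ 0.411, b = sin(fδ)/sin δ ≈ 0.613.
p = a·p₁ + b·p₂ ≈ (-0.229, -0.753, 0.616); φ = arcsin(p_z) ≈ 38.06°, λ = atan2(p_y, p_x) ≈ -106.92°.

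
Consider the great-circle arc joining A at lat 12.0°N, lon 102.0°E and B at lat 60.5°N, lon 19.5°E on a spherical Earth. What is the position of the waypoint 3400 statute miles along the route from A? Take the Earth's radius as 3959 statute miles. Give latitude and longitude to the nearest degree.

≈ lat 51°N, lon 65°E

From cos δ = sin φ₁ sin φ₂ + cos φ₁ cos φ₂ cos Δλ, the central angle is δ ≈ 1.324 rad (75.9°). The total great-circle distance is δ·R ≈ 1.324 × 3959 ≈ 5244 mi, so the target fraction is f = 3400/5244 ≈ 0.648.
Interpolate at f ≈ 0.648 with slerp weights a = sin((1−f)δ)/sin δ ≈ 0.463, b = sin(fδ)/sin δ ≈ 0.781.
p = a·p₁ + b·p₂ ≈ (0.268, 0.571, 0.776); φ = arcsin(p_z) ≈ 50.87°, λ = atan2(p_y, p_x) ≈ 64.85°.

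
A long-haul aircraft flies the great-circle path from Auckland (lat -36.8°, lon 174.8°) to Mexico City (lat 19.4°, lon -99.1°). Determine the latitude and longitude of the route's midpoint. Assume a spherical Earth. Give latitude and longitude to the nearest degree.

From cos δ = sin φ₁ sin φ₂ + cos φ₁ cos φ₂ cos Δλ, the central angle is δ ≈ 1.719 rad (98.5°).
Interpolate at f = 1/2 with slerp weights a = sin((1−f)δ)/sin δ ≈ 0.766, b = sin(fδ)/sin δ ≈ 0.766.
p = a·p₁ + b·p₂ ≈ (-0.725, -0.658, -0.204); φ = arcsin(p_z) ≈ -11.79°, λ = atan2(p_y, p_x) ≈ -137.79°.

≈ lat -12°, lon -138°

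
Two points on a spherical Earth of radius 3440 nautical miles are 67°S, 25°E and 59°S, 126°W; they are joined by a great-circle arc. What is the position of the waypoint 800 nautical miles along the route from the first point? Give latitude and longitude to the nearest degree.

The haversine formula gives a central angle δ ≈ 0.911 rad (52.2°) between the endpoints. The total great-circle distance is δ·R ≈ 0.911 × 3440 ≈ 3134 nmi, so the target fraction is f = 800/3134 ≈ 0.255.
Interpolate at f ≈ 0.255 with slerp weights a = sin((1−f)δ)/sin δ ≈ 0.794, b = sin(fδ)/sin δ ≈ 0.292.
p = a·p₁ + b·p₂ ≈ (0.193, 0.010, -0.981); φ = arcsin(p_z) ≈ -78.86°, λ = atan2(p_y, p_x) ≈ 2.85°.

≈ 79°S, 3°E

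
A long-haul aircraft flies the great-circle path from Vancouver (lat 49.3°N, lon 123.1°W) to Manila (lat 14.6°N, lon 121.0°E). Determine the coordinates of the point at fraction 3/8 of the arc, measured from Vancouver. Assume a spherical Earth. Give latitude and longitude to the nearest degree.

≈ lat 53°N, lon 179°E

From cos δ = sin φ₁ sin φ₂ + cos φ₁ cos φ₂ cos Δλ, the central angle is δ ≈ 1.655 rad (94.8°).
Interpolate at f = 3/8 with slerp weights a = sin((1−f)δ)/sin δ ≈ 0.863, b = sin(fδ)/sin δ ≈ 0.584.
p = a·p₁ + b·p₂ ≈ (-0.598, 0.013, 0.801); φ = arcsin(p_z) ≈ 53.25°, λ = atan2(p_y, p_x) ≈ 178.76°.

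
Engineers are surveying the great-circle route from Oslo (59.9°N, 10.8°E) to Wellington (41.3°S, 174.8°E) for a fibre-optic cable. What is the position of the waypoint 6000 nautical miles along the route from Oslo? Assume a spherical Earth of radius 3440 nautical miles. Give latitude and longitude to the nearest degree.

≈ (15°N, 155°E)

Write both endpoints as unit vectors p₁, p₂ with components (cos φ cos λ, cos φ sin λ, sin φ).
The central angle between the endpoints is δ = arccos(p₁·p₂) ≈ 2.774 rad (158.9°). The total great-circle distance is δ·R ≈ 2.774 × 3440 ≈ 9542 nmi, so the target fraction is f = 6000/9542 ≈ 0.629.
Interpolate at f ≈ 0.629 with slerp weights a = sin((1−f)δ)/sin δ ≈ 2.385, b = sin(fδ)/sin δ ≈ 2.740.
p = a·p₁ + b·p₂ ≈ (-0.876, 0.411, 0.255); φ = arcsin(p_z) ≈ 14.74°, λ = atan2(p_y, p_x) ≈ 154.87°.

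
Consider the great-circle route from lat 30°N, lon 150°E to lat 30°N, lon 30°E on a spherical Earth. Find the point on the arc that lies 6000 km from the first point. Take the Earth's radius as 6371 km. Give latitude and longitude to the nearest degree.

≈ lat 49°N, lon 82°E

Convert each endpoint to a unit vector on the sphere (x = cos φ cos λ, y = cos φ sin λ, z = sin φ).
The central angle between the endpoints is δ = arccos(p₁·p₂) ≈ 1.696 rad (97.2°). The total great-circle distance is δ·R ≈ 1.696 × 6371 ≈ 10806 km, so the target fraction is f = 6000/10806 ≈ 0.555.
Interpolate at f ≈ 0.555 with slerp weights a = sin((1−f)δ)/sin δ ≈ 0.690, b = sin(fδ)/sin δ ≈ 0.815.
p = a·p₁ + b·p₂ ≈ (0.094, 0.652, 0.753); φ = arcsin(p_z) ≈ 48.82°, λ = atan2(p_y, p_x) ≈ 81.83°.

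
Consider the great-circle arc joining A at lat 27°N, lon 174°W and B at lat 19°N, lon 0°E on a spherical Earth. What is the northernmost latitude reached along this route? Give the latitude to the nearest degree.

The great circle lies in the plane with unit normal n̂ = (p₁ × p₂)/|p₁ × p₂|.
Here n̂_z ≈ +0.122; the vertex latitude is φ_max = arccos|n̂_z| ≈ 83.0°.
Check via Clairaut: cos φ_max = |cos φ₁| · sin C = cos(27.0°)·sin(7.8°) ≈ 0.122, again giving ≈ 83.0°.

≈ 83°N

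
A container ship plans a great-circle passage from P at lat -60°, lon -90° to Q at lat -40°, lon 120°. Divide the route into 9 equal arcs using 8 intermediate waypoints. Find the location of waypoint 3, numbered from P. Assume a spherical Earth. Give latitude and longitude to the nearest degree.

The haversine formula gives a central angle δ ≈ 1.344 rad (77.0°) between the endpoints.
Interpolate at f = 3/9 with slerp weights a = sin((1−f)δ)/sin δ ≈ 0.801, b = sin(fδ)/sin δ ≈ 0.445.
p = a·p₁ + b·p₂ ≈ (-0.170, -0.106, -0.980); φ = arcsin(p_z) ≈ -78.44°, λ = atan2(p_y, p_x) ≈ -148.15°.

≈ lat -78°, lon -148°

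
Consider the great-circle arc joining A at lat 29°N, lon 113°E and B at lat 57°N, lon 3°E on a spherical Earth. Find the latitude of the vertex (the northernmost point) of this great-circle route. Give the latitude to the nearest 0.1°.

≈ 62.5°N

The great circle lies in the plane with unit normal n̂ = (p₁ × p₂)/|p₁ × p₂|.
Here n̂_z ≈ -0.462; the vertex latitude is φ_max = arccos|n̂_z| ≈ 62.5°.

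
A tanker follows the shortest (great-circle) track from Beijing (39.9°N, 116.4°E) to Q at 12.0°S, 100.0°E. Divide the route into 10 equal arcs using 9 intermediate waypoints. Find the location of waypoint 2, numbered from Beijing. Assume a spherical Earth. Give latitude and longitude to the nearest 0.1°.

≈ 29.6°N, 112.2°E

Write both endpoints as unit vectors p₁, p₂ with components (cos φ cos λ, cos φ sin λ, sin φ).
The central angle between the endpoints is δ = arccos(p₁·p₂) ≈ 0.944 rad (54.1°).
Interpolate at f = 2/10 with slerp weights a = sin((1−f)δ)/sin δ ≈ 0.846, b = sin(fδ)/sin δ ≈ 0.232.
p = a·p₁ + b·p₂ ≈ (-0.328, 0.805, 0.495); φ = arcsin(p_z) ≈ 29.65°, λ = atan2(p_y, p_x) ≈ 112.18°.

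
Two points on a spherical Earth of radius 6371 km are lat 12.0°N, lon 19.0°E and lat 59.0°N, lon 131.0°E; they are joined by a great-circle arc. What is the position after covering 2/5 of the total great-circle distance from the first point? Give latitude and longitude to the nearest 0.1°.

≈ lat 42.5°N, lon 41.5°E

The haversine formula gives a central angle δ ≈ 1.581 rad (90.6°) between the endpoints.
Interpolate at f = 2/5 with slerp weights a = sin((1−f)δ)/sin δ ≈ 0.813, b = sin(fδ)/sin δ ≈ 0.591.
p = a·p₁ + b·p₂ ≈ (0.552, 0.489, 0.676); φ = arcsin(p_z) ≈ 42.51°, λ = atan2(p_y, p_x) ≈ 41.52°.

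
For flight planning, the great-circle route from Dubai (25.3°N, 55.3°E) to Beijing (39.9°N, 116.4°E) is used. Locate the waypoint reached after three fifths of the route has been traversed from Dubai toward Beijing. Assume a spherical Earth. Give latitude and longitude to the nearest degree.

≈ 38°N, 89°E

Convert each endpoint to a unit vector on the sphere (x = cos φ cos λ, y = cos φ sin λ, z = sin φ).
The central angle between the endpoints is δ = arccos(p₁·p₂) ≈ 0.916 rad (52.5°).
Interpolate at f = 3/5 with slerp weights a = sin((1−f)δ)/sin δ ≈ 0.452, b = sin(fδ)/sin δ ≈ 0.658.
p = a·p₁ + b·p₂ ≈ (0.008, 0.788, 0.615); φ = arcsin(p_z) ≈ 37.98°, λ = atan2(p_y, p_x) ≈ 89.43°.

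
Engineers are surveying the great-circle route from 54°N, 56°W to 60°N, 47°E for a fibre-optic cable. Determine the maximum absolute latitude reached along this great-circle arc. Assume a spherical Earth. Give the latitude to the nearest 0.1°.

The great circle lies in the plane with unit normal n̂ = (p₁ × p₂)/|p₁ × p₂|.
Here n̂_z ≈ +0.370; the vertex latitude is φ_max = arccos|n̂_z| ≈ 68.3°.
Check via Clairaut: cos φ_max = |cos φ₁| · sin C = cos(54.0°)·sin(39.1°) ≈ 0.370, again giving ≈ 68.3°.

≈ 68.3°N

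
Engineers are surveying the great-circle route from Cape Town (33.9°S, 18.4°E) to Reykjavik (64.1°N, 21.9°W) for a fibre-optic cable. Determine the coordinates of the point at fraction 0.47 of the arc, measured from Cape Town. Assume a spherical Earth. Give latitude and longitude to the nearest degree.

≈ 13°N, 6°E

Write both endpoints as unit vectors p₁, p₂ with components (cos φ cos λ, cos φ sin λ, sin φ).
The central angle between the endpoints is δ = arccos(p₁·p₂) ≈ 1.798 rad (103.0°).
Interpolate at f = 0.47 with slerp weights a = sin((1−f)δ)/sin δ ≈ 0.837, b = sin(fδ)/sin δ ≈ 0.768.
p = a·p₁ + b·p₂ ≈ (0.970, 0.094, 0.224); φ = arcsin(p_z) ≈ 12.94°, λ = atan2(p_y, p_x) ≈ 5.54°.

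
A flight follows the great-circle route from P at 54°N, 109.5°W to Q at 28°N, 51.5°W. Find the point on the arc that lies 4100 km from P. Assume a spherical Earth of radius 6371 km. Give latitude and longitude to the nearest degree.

Write both endpoints as unit vectors p₁, p₂ with components (cos φ cos λ, cos φ sin λ, sin φ).
The central angle between the endpoints is δ = arccos(p₁·p₂) ≈ 0.857 rad (49.1°). The total great-circle distance is δ·R ≈ 0.857 × 6371 ≈ 5459 km, so the target fraction is f = 4100/5459 ≈ 0.751.
Interpolate at f ≈ 0.751 with slerp weights a = sin((1−f)δ)/sin δ ≈ 0.280, b = sin(fδ)/sin δ ≈ 0.794.
p = a·p₁ + b·p₂ ≈ (0.381, -0.704, 0.599); φ = arcsin(p_z) ≈ 36.82°, λ = atan2(p_y, p_x) ≈ -61.54°.

≈ 37°N, 62°W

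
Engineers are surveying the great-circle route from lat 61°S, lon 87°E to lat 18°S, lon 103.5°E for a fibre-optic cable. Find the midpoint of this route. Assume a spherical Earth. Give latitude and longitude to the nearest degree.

The haversine formula gives a central angle δ ≈ 0.778 rad (44.6°) between the endpoints.
Interpolate at f = 1/2 with slerp weights a = sin((1−f)δ)/sin δ ≈ 0.540, b = sin(fδ)/sin δ ≈ 0.540.
p = a·p₁ + b·p₂ ≈ (-0.106, 0.761, -0.640); φ = arcsin(p_z) ≈ -39.76°, λ = atan2(p_y, p_x) ≈ 97.95°.

≈ lat 40°S, lon 98°E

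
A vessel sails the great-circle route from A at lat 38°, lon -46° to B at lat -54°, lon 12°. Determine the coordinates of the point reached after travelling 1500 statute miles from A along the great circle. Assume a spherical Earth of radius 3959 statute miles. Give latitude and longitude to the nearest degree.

Convert each endpoint to a unit vector on the sphere (x = cos φ cos λ, y = cos φ sin λ, z = sin φ).
The central angle between the endpoints is δ = arccos(p₁·p₂) ≈ 1.826 rad (104.6°). The total great-circle distance is δ·R ≈ 1.826 × 3959 ≈ 7230 mi, so the target fraction is f = 1500/7230 ≈ 0.207.
Interpolate at f ≈ 0.207 with slerp weights a = sin((1−f)δ)/sin δ ≈ 1.026, b = sin(fδ)/sin δ ≈ 0.382.
p = a·p₁ + b·p₂ ≈ (0.781, -0.535, 0.322); φ = arcsin(p_z) ≈ 18.79°, λ = atan2(p_y, p_x) ≈ -34.39°.

≈ lat 19°, lon -34°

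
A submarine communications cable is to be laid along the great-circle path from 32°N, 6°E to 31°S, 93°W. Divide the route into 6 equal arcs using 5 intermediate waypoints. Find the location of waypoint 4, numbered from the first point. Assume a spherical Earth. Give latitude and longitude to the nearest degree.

≈ 11°S, 59°W

Write both endpoints as unit vectors p₁, p₂ with components (cos φ cos λ, cos φ sin λ, sin φ).
The central angle between the endpoints is δ = arccos(p₁·p₂) ≈ 1.968 rad (112.7°).
Interpolate at f = 4/6 with slerp weights a = sin((1−f)δ)/sin δ ≈ 0.661, b = sin(fδ)/sin δ ≈ 1.048.
p = a·p₁ + b·p₂ ≈ (0.511, -0.839, -0.189); φ = arcsin(p_z) ≈ -10.92°, λ = atan2(p_y, p_x) ≈ -58.66°.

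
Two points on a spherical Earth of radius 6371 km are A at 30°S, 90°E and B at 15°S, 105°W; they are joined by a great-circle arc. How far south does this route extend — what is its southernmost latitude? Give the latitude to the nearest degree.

The great circle lies in the plane with unit normal n̂ = (p₁ × p₂)/|p₁ × p₂|.
Here n̂_z ≈ +0.295; the vertex latitude is φ_max = arccos|n̂_z| ≈ 72.9°.

≈ 73°S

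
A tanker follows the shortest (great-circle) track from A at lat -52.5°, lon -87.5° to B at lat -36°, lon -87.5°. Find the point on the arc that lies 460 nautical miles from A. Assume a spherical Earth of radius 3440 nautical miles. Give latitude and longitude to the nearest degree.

≈ lat -45°, lon -88°

Convert each endpoint to a unit vector on the sphere (x = cos φ cos λ, y = cos φ sin λ, z = sin φ).
The central angle between the endpoints is δ = arccos(p₁·p₂) ≈ 0.288 rad (16.5°). The total great-circle distance is δ·R ≈ 0.288 × 3440 ≈ 991 nmi, so the target fraction is f = 460/991 ≈ 0.464.
Interpolate at f ≈ 0.464 with slerp weights a = sin((1−f)δ)/sin δ ≈ 0.541, b = sin(fδ)/sin δ ≈ 0.469.
p = a·p₁ + b·p₂ ≈ (0.031, -0.708, -0.705); φ = arcsin(p_z) ≈ -44.84°, λ = atan2(p_y, p_x) ≈ -87.50°.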